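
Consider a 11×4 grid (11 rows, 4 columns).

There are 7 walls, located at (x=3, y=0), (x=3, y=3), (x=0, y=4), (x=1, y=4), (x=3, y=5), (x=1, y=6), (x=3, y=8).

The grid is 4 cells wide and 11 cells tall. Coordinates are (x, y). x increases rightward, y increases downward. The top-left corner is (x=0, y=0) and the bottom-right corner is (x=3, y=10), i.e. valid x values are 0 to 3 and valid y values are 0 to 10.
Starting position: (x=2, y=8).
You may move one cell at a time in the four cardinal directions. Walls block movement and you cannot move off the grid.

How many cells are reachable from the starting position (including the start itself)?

Answer: Reachable cells: 37

Derivation:
BFS flood-fill from (x=2, y=8):
  Distance 0: (x=2, y=8)
  Distance 1: (x=2, y=7), (x=1, y=8), (x=2, y=9)
  Distance 2: (x=2, y=6), (x=1, y=7), (x=3, y=7), (x=0, y=8), (x=1, y=9), (x=3, y=9), (x=2, y=10)
  Distance 3: (x=2, y=5), (x=3, y=6), (x=0, y=7), (x=0, y=9), (x=1, y=10), (x=3, y=10)
  Distance 4: (x=2, y=4), (x=1, y=5), (x=0, y=6), (x=0, y=10)
  Distance 5: (x=2, y=3), (x=3, y=4), (x=0, y=5)
  Distance 6: (x=2, y=2), (x=1, y=3)
  Distance 7: (x=2, y=1), (x=1, y=2), (x=3, y=2), (x=0, y=3)
  Distance 8: (x=2, y=0), (x=1, y=1), (x=3, y=1), (x=0, y=2)
  Distance 9: (x=1, y=0), (x=0, y=1)
  Distance 10: (x=0, y=0)
Total reachable: 37 (grid has 37 open cells total)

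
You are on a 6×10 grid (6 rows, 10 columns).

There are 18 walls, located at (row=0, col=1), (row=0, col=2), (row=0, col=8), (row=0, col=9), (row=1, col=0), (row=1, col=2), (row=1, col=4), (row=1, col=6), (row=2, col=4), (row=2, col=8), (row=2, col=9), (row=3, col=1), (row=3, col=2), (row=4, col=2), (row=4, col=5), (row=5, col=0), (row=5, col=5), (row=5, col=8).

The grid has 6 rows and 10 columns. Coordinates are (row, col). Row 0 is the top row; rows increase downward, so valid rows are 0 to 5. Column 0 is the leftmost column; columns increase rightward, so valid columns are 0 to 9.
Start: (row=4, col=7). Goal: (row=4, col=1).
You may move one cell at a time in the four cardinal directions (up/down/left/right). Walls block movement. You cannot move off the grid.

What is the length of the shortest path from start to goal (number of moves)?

BFS from (row=4, col=7) until reaching (row=4, col=1):
  Distance 0: (row=4, col=7)
  Distance 1: (row=3, col=7), (row=4, col=6), (row=4, col=8), (row=5, col=7)
  Distance 2: (row=2, col=7), (row=3, col=6), (row=3, col=8), (row=4, col=9), (row=5, col=6)
  Distance 3: (row=1, col=7), (row=2, col=6), (row=3, col=5), (row=3, col=9), (row=5, col=9)
  Distance 4: (row=0, col=7), (row=1, col=8), (row=2, col=5), (row=3, col=4)
  Distance 5: (row=0, col=6), (row=1, col=5), (row=1, col=9), (row=3, col=3), (row=4, col=4)
  Distance 6: (row=0, col=5), (row=2, col=3), (row=4, col=3), (row=5, col=4)
  Distance 7: (row=0, col=4), (row=1, col=3), (row=2, col=2), (row=5, col=3)
  Distance 8: (row=0, col=3), (row=2, col=1), (row=5, col=2)
  Distance 9: (row=1, col=1), (row=2, col=0), (row=5, col=1)
  Distance 10: (row=3, col=0), (row=4, col=1)  <- goal reached here
One shortest path (10 moves): (row=4, col=7) -> (row=4, col=6) -> (row=3, col=6) -> (row=3, col=5) -> (row=3, col=4) -> (row=3, col=3) -> (row=4, col=3) -> (row=5, col=3) -> (row=5, col=2) -> (row=5, col=1) -> (row=4, col=1)

Answer: Shortest path length: 10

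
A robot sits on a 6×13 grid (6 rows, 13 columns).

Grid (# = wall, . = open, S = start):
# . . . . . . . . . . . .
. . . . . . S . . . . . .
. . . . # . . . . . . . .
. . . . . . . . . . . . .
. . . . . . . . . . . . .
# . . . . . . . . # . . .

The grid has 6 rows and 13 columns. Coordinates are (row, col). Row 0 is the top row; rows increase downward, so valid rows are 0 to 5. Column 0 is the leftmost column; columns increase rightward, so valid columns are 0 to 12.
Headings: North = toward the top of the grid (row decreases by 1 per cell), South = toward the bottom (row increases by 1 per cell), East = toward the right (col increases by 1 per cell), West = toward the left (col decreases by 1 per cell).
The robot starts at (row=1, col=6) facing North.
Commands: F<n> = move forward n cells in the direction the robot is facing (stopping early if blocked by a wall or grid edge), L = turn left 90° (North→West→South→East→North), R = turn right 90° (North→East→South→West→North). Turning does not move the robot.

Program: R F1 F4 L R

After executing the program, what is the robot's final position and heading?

Start: (row=1, col=6), facing North
  R: turn right, now facing East
  F1: move forward 1, now at (row=1, col=7)
  F4: move forward 4, now at (row=1, col=11)
  L: turn left, now facing North
  R: turn right, now facing East
Final: (row=1, col=11), facing East

Answer: Final position: (row=1, col=11), facing East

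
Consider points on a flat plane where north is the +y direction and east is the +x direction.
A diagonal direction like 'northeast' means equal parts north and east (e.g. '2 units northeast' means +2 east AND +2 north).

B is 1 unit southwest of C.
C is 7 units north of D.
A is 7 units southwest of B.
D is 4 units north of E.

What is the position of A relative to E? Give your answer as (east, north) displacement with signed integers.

Place E at the origin (east=0, north=0).
  D is 4 units north of E: delta (east=+0, north=+4); D at (east=0, north=4).
  C is 7 units north of D: delta (east=+0, north=+7); C at (east=0, north=11).
  B is 1 unit southwest of C: delta (east=-1, north=-1); B at (east=-1, north=10).
  A is 7 units southwest of B: delta (east=-7, north=-7); A at (east=-8, north=3).
Therefore A relative to E: (east=-8, north=3).

Answer: A is at (east=-8, north=3) relative to E.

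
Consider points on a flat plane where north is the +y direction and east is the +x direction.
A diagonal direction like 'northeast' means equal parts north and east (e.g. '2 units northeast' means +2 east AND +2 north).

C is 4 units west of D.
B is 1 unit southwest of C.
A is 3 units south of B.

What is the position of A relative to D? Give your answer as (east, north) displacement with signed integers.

Answer: A is at (east=-5, north=-4) relative to D.

Derivation:
Place D at the origin (east=0, north=0).
  C is 4 units west of D: delta (east=-4, north=+0); C at (east=-4, north=0).
  B is 1 unit southwest of C: delta (east=-1, north=-1); B at (east=-5, north=-1).
  A is 3 units south of B: delta (east=+0, north=-3); A at (east=-5, north=-4).
Therefore A relative to D: (east=-5, north=-4).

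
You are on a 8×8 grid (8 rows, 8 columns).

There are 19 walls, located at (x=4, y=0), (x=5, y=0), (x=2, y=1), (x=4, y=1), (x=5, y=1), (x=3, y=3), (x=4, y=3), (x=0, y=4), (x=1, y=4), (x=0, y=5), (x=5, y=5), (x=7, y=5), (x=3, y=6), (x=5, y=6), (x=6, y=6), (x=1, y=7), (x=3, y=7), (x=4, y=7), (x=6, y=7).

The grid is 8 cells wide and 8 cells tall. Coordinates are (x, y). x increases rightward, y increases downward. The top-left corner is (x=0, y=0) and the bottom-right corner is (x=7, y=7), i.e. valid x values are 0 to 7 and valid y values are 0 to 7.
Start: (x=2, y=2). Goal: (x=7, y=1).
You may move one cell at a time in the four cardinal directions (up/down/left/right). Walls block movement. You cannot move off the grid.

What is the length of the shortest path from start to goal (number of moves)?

BFS from (x=2, y=2) until reaching (x=7, y=1):
  Distance 0: (x=2, y=2)
  Distance 1: (x=1, y=2), (x=3, y=2), (x=2, y=3)
  Distance 2: (x=1, y=1), (x=3, y=1), (x=0, y=2), (x=4, y=2), (x=1, y=3), (x=2, y=4)
  Distance 3: (x=1, y=0), (x=3, y=0), (x=0, y=1), (x=5, y=2), (x=0, y=3), (x=3, y=4), (x=2, y=5)
  Distance 4: (x=0, y=0), (x=2, y=0), (x=6, y=2), (x=5, y=3), (x=4, y=4), (x=1, y=5), (x=3, y=5), (x=2, y=6)
  Distance 5: (x=6, y=1), (x=7, y=2), (x=6, y=3), (x=5, y=4), (x=4, y=5), (x=1, y=6), (x=2, y=7)
  Distance 6: (x=6, y=0), (x=7, y=1), (x=7, y=3), (x=6, y=4), (x=0, y=6), (x=4, y=6)  <- goal reached here
One shortest path (6 moves): (x=2, y=2) -> (x=3, y=2) -> (x=4, y=2) -> (x=5, y=2) -> (x=6, y=2) -> (x=7, y=2) -> (x=7, y=1)

Answer: Shortest path length: 6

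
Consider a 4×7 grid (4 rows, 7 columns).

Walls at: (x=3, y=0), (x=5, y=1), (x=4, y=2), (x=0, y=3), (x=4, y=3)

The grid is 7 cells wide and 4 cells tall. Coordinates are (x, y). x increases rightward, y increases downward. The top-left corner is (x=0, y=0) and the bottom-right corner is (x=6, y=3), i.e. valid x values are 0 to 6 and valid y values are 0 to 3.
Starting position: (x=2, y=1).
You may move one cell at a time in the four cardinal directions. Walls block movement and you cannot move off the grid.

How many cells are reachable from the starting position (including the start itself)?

BFS flood-fill from (x=2, y=1):
  Distance 0: (x=2, y=1)
  Distance 1: (x=2, y=0), (x=1, y=1), (x=3, y=1), (x=2, y=2)
  Distance 2: (x=1, y=0), (x=0, y=1), (x=4, y=1), (x=1, y=2), (x=3, y=2), (x=2, y=3)
  Distance 3: (x=0, y=0), (x=4, y=0), (x=0, y=2), (x=1, y=3), (x=3, y=3)
  Distance 4: (x=5, y=0)
  Distance 5: (x=6, y=0)
  Distance 6: (x=6, y=1)
  Distance 7: (x=6, y=2)
  Distance 8: (x=5, y=2), (x=6, y=3)
  Distance 9: (x=5, y=3)
Total reachable: 23 (grid has 23 open cells total)

Answer: Reachable cells: 23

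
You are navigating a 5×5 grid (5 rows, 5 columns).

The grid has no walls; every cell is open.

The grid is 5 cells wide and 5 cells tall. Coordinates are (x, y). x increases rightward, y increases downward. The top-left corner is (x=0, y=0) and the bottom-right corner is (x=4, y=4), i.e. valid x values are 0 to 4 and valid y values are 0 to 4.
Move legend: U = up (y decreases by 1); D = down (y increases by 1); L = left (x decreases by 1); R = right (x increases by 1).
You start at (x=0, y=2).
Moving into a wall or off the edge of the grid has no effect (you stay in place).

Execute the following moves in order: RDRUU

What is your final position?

Start: (x=0, y=2)
  R (right): (x=0, y=2) -> (x=1, y=2)
  D (down): (x=1, y=2) -> (x=1, y=3)
  R (right): (x=1, y=3) -> (x=2, y=3)
  U (up): (x=2, y=3) -> (x=2, y=2)
  U (up): (x=2, y=2) -> (x=2, y=1)
Final: (x=2, y=1)

Answer: Final position: (x=2, y=1)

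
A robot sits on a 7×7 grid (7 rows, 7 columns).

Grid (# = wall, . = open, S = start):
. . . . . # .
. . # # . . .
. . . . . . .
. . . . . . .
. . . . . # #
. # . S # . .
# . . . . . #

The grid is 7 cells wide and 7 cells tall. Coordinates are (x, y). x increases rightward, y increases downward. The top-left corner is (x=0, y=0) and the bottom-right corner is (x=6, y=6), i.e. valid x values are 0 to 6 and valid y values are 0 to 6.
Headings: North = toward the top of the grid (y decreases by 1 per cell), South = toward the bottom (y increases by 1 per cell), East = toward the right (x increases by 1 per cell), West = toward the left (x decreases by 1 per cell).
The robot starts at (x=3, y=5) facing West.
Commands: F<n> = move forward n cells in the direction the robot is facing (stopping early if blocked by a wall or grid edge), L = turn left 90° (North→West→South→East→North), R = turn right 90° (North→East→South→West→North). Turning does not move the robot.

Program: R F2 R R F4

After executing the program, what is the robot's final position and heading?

Start: (x=3, y=5), facing West
  R: turn right, now facing North
  F2: move forward 2, now at (x=3, y=3)
  R: turn right, now facing East
  R: turn right, now facing South
  F4: move forward 3/4 (blocked), now at (x=3, y=6)
Final: (x=3, y=6), facing South

Answer: Final position: (x=3, y=6), facing South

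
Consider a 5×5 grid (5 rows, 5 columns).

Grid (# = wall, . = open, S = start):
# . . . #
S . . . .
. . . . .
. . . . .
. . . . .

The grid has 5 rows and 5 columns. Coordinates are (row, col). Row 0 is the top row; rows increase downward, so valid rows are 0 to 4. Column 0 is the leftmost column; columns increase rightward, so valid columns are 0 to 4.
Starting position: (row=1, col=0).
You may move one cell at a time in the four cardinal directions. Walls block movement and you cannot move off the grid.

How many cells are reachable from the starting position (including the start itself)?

BFS flood-fill from (row=1, col=0):
  Distance 0: (row=1, col=0)
  Distance 1: (row=1, col=1), (row=2, col=0)
  Distance 2: (row=0, col=1), (row=1, col=2), (row=2, col=1), (row=3, col=0)
  Distance 3: (row=0, col=2), (row=1, col=3), (row=2, col=2), (row=3, col=1), (row=4, col=0)
  Distance 4: (row=0, col=3), (row=1, col=4), (row=2, col=3), (row=3, col=2), (row=4, col=1)
  Distance 5: (row=2, col=4), (row=3, col=3), (row=4, col=2)
  Distance 6: (row=3, col=4), (row=4, col=3)
  Distance 7: (row=4, col=4)
Total reachable: 23 (grid has 23 open cells total)

Answer: Reachable cells: 23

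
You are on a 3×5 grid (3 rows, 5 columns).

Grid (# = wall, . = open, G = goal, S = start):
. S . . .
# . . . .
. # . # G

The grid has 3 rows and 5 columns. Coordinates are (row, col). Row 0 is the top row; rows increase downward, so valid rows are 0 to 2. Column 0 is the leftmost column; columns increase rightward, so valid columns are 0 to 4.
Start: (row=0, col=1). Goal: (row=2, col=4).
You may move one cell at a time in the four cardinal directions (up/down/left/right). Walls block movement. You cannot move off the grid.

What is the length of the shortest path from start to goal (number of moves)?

BFS from (row=0, col=1) until reaching (row=2, col=4):
  Distance 0: (row=0, col=1)
  Distance 1: (row=0, col=0), (row=0, col=2), (row=1, col=1)
  Distance 2: (row=0, col=3), (row=1, col=2)
  Distance 3: (row=0, col=4), (row=1, col=3), (row=2, col=2)
  Distance 4: (row=1, col=4)
  Distance 5: (row=2, col=4)  <- goal reached here
One shortest path (5 moves): (row=0, col=1) -> (row=0, col=2) -> (row=0, col=3) -> (row=0, col=4) -> (row=1, col=4) -> (row=2, col=4)

Answer: Shortest path length: 5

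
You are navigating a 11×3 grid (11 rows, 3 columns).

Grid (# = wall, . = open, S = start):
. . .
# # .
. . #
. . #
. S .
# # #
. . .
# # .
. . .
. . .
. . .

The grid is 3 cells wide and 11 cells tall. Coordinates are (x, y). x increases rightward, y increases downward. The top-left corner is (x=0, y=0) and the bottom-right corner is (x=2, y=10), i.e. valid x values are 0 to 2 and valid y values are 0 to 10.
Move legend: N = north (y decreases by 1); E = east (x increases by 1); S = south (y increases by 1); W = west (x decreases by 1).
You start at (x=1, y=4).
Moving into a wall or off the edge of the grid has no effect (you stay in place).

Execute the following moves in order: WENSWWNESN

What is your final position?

Start: (x=1, y=4)
  W (west): (x=1, y=4) -> (x=0, y=4)
  E (east): (x=0, y=4) -> (x=1, y=4)
  N (north): (x=1, y=4) -> (x=1, y=3)
  S (south): (x=1, y=3) -> (x=1, y=4)
  W (west): (x=1, y=4) -> (x=0, y=4)
  W (west): blocked, stay at (x=0, y=4)
  N (north): (x=0, y=4) -> (x=0, y=3)
  E (east): (x=0, y=3) -> (x=1, y=3)
  S (south): (x=1, y=3) -> (x=1, y=4)
  N (north): (x=1, y=4) -> (x=1, y=3)
Final: (x=1, y=3)

Answer: Final position: (x=1, y=3)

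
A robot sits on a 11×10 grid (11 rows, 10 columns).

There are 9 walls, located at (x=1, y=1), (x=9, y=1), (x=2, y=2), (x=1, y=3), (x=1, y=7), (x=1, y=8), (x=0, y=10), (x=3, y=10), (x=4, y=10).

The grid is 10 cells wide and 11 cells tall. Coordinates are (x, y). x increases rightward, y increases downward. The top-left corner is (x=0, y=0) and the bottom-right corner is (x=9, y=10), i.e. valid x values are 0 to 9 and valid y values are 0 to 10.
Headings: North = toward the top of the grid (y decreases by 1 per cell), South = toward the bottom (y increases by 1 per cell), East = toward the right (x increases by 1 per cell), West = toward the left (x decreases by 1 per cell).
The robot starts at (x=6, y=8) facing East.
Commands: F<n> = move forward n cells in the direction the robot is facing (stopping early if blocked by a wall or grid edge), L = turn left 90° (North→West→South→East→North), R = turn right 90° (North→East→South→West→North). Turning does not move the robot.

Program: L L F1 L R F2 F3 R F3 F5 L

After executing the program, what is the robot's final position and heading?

Answer: Final position: (x=2, y=3), facing West

Derivation:
Start: (x=6, y=8), facing East
  L: turn left, now facing North
  L: turn left, now facing West
  F1: move forward 1, now at (x=5, y=8)
  L: turn left, now facing South
  R: turn right, now facing West
  F2: move forward 2, now at (x=3, y=8)
  F3: move forward 1/3 (blocked), now at (x=2, y=8)
  R: turn right, now facing North
  F3: move forward 3, now at (x=2, y=5)
  F5: move forward 2/5 (blocked), now at (x=2, y=3)
  L: turn left, now facing West
Final: (x=2, y=3), facing West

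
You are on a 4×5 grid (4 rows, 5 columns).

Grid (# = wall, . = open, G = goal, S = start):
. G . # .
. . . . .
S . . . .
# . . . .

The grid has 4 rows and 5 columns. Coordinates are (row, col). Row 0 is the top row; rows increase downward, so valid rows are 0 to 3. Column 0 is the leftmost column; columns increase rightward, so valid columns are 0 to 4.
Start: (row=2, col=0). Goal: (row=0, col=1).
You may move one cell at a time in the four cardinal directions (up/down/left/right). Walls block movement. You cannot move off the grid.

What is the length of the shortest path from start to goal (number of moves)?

Answer: Shortest path length: 3

Derivation:
BFS from (row=2, col=0) until reaching (row=0, col=1):
  Distance 0: (row=2, col=0)
  Distance 1: (row=1, col=0), (row=2, col=1)
  Distance 2: (row=0, col=0), (row=1, col=1), (row=2, col=2), (row=3, col=1)
  Distance 3: (row=0, col=1), (row=1, col=2), (row=2, col=3), (row=3, col=2)  <- goal reached here
One shortest path (3 moves): (row=2, col=0) -> (row=2, col=1) -> (row=1, col=1) -> (row=0, col=1)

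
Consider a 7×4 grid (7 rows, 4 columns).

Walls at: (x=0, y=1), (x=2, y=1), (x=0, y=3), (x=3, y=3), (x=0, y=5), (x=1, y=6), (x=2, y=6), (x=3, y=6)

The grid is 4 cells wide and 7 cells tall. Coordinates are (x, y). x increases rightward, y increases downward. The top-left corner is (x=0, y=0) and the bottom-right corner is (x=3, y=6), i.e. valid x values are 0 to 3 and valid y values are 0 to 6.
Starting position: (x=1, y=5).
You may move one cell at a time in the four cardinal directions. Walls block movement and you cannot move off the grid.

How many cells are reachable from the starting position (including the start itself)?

Answer: Reachable cells: 19

Derivation:
BFS flood-fill from (x=1, y=5):
  Distance 0: (x=1, y=5)
  Distance 1: (x=1, y=4), (x=2, y=5)
  Distance 2: (x=1, y=3), (x=0, y=4), (x=2, y=4), (x=3, y=5)
  Distance 3: (x=1, y=2), (x=2, y=3), (x=3, y=4)
  Distance 4: (x=1, y=1), (x=0, y=2), (x=2, y=2)
  Distance 5: (x=1, y=0), (x=3, y=2)
  Distance 6: (x=0, y=0), (x=2, y=0), (x=3, y=1)
  Distance 7: (x=3, y=0)
Total reachable: 19 (grid has 20 open cells total)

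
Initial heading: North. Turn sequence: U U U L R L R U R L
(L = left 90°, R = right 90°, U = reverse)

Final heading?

Answer: Final heading: North

Derivation:
Start: North
  U (U-turn (180°)) -> South
  U (U-turn (180°)) -> North
  U (U-turn (180°)) -> South
  L (left (90° counter-clockwise)) -> East
  R (right (90° clockwise)) -> South
  L (left (90° counter-clockwise)) -> East
  R (right (90° clockwise)) -> South
  U (U-turn (180°)) -> North
  R (right (90° clockwise)) -> East
  L (left (90° counter-clockwise)) -> North
Final: North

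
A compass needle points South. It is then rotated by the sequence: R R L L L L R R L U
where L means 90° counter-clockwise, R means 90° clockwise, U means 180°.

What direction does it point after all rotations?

Answer: Final heading: West

Derivation:
Start: South
  R (right (90° clockwise)) -> West
  R (right (90° clockwise)) -> North
  L (left (90° counter-clockwise)) -> West
  L (left (90° counter-clockwise)) -> South
  L (left (90° counter-clockwise)) -> East
  L (left (90° counter-clockwise)) -> North
  R (right (90° clockwise)) -> East
  R (right (90° clockwise)) -> South
  L (left (90° counter-clockwise)) -> East
  U (U-turn (180°)) -> West
Final: West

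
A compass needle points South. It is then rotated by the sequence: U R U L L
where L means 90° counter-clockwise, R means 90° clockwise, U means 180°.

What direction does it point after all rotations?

Answer: Final heading: East

Derivation:
Start: South
  U (U-turn (180°)) -> North
  R (right (90° clockwise)) -> East
  U (U-turn (180°)) -> West
  L (left (90° counter-clockwise)) -> South
  L (left (90° counter-clockwise)) -> East
Final: East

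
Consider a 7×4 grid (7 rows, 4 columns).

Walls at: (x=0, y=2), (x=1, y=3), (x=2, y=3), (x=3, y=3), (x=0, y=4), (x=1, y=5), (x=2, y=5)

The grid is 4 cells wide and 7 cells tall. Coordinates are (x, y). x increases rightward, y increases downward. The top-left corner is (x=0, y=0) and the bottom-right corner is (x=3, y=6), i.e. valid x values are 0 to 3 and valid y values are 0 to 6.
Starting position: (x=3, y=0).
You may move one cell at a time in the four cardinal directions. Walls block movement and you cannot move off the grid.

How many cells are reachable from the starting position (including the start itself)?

BFS flood-fill from (x=3, y=0):
  Distance 0: (x=3, y=0)
  Distance 1: (x=2, y=0), (x=3, y=1)
  Distance 2: (x=1, y=0), (x=2, y=1), (x=3, y=2)
  Distance 3: (x=0, y=0), (x=1, y=1), (x=2, y=2)
  Distance 4: (x=0, y=1), (x=1, y=2)
Total reachable: 11 (grid has 21 open cells total)

Answer: Reachable cells: 11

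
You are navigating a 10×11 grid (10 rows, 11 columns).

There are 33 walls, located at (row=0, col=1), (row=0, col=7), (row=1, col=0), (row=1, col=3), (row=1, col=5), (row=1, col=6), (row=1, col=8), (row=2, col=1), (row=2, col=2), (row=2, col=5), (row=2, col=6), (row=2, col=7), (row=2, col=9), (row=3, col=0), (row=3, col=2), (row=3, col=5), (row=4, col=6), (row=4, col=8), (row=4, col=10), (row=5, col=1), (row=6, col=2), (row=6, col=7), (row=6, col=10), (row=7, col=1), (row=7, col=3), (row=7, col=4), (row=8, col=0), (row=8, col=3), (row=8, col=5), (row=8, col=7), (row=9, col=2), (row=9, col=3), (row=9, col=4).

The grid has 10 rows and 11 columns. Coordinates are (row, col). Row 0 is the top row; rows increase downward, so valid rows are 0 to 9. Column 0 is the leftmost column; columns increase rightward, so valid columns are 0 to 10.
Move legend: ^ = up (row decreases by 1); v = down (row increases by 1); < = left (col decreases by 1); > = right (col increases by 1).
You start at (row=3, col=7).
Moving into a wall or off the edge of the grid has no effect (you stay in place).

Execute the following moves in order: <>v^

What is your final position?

Start: (row=3, col=7)
  < (left): (row=3, col=7) -> (row=3, col=6)
  > (right): (row=3, col=6) -> (row=3, col=7)
  v (down): (row=3, col=7) -> (row=4, col=7)
  ^ (up): (row=4, col=7) -> (row=3, col=7)
Final: (row=3, col=7)

Answer: Final position: (row=3, col=7)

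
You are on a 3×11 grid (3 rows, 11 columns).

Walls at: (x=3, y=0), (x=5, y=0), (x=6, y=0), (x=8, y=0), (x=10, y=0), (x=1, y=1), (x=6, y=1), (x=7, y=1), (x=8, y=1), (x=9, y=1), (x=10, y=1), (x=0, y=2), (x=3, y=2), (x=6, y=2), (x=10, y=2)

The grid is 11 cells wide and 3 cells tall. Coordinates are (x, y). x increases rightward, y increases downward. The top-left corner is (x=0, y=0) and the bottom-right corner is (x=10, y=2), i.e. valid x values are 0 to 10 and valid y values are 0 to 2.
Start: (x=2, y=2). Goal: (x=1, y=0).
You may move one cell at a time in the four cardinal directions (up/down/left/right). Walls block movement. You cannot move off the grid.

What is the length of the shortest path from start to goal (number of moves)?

BFS from (x=2, y=2) until reaching (x=1, y=0):
  Distance 0: (x=2, y=2)
  Distance 1: (x=2, y=1), (x=1, y=2)
  Distance 2: (x=2, y=0), (x=3, y=1)
  Distance 3: (x=1, y=0), (x=4, y=1)  <- goal reached here
One shortest path (3 moves): (x=2, y=2) -> (x=2, y=1) -> (x=2, y=0) -> (x=1, y=0)

Answer: Shortest path length: 3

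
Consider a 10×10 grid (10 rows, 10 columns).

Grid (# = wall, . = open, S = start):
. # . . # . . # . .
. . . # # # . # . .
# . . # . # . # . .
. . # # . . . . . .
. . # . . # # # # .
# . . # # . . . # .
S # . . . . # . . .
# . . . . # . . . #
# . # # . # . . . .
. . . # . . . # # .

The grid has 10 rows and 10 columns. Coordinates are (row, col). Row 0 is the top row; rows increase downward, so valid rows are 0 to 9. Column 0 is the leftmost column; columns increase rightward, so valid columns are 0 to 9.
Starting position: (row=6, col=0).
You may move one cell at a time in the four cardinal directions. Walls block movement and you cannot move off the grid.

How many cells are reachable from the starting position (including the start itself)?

Answer: Reachable cells: 1

Derivation:
BFS flood-fill from (row=6, col=0):
  Distance 0: (row=6, col=0)
Total reachable: 1 (grid has 66 open cells total)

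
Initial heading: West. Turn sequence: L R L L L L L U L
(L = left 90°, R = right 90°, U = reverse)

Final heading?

Answer: Final heading: West

Derivation:
Start: West
  L (left (90° counter-clockwise)) -> South
  R (right (90° clockwise)) -> West
  L (left (90° counter-clockwise)) -> South
  L (left (90° counter-clockwise)) -> East
  L (left (90° counter-clockwise)) -> North
  L (left (90° counter-clockwise)) -> West
  L (left (90° counter-clockwise)) -> South
  U (U-turn (180°)) -> North
  L (left (90° counter-clockwise)) -> West
Final: West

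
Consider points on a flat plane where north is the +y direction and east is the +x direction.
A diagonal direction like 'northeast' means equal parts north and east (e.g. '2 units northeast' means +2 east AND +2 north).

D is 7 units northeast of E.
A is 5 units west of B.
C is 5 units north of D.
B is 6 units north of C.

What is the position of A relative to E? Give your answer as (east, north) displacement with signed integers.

Answer: A is at (east=2, north=18) relative to E.

Derivation:
Place E at the origin (east=0, north=0).
  D is 7 units northeast of E: delta (east=+7, north=+7); D at (east=7, north=7).
  C is 5 units north of D: delta (east=+0, north=+5); C at (east=7, north=12).
  B is 6 units north of C: delta (east=+0, north=+6); B at (east=7, north=18).
  A is 5 units west of B: delta (east=-5, north=+0); A at (east=2, north=18).
Therefore A relative to E: (east=2, north=18).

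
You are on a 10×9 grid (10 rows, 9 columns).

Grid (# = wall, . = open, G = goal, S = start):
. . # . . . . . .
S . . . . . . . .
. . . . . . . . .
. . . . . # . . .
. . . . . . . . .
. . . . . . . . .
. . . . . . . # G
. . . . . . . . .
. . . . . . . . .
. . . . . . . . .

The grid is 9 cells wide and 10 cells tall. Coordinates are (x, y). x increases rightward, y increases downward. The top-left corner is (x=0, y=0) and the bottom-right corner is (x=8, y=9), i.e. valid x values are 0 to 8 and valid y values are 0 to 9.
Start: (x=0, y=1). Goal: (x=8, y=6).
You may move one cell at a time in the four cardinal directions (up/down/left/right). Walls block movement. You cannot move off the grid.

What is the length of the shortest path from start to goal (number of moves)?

Answer: Shortest path length: 13

Derivation:
BFS from (x=0, y=1) until reaching (x=8, y=6):
  Distance 0: (x=0, y=1)
  Distance 1: (x=0, y=0), (x=1, y=1), (x=0, y=2)
  Distance 2: (x=1, y=0), (x=2, y=1), (x=1, y=2), (x=0, y=3)
  Distance 3: (x=3, y=1), (x=2, y=2), (x=1, y=3), (x=0, y=4)
  Distance 4: (x=3, y=0), (x=4, y=1), (x=3, y=2), (x=2, y=3), (x=1, y=4), (x=0, y=5)
  Distance 5: (x=4, y=0), (x=5, y=1), (x=4, y=2), (x=3, y=3), (x=2, y=4), (x=1, y=5), (x=0, y=6)
  Distance 6: (x=5, y=0), (x=6, y=1), (x=5, y=2), (x=4, y=3), (x=3, y=4), (x=2, y=5), (x=1, y=6), (x=0, y=7)
  Distance 7: (x=6, y=0), (x=7, y=1), (x=6, y=2), (x=4, y=4), (x=3, y=5), (x=2, y=6), (x=1, y=7), (x=0, y=8)
  Distance 8: (x=7, y=0), (x=8, y=1), (x=7, y=2), (x=6, y=3), (x=5, y=4), (x=4, y=5), (x=3, y=6), (x=2, y=7), (x=1, y=8), (x=0, y=9)
  Distance 9: (x=8, y=0), (x=8, y=2), (x=7, y=3), (x=6, y=4), (x=5, y=5), (x=4, y=6), (x=3, y=7), (x=2, y=8), (x=1, y=9)
  Distance 10: (x=8, y=3), (x=7, y=4), (x=6, y=5), (x=5, y=6), (x=4, y=7), (x=3, y=8), (x=2, y=9)
  Distance 11: (x=8, y=4), (x=7, y=5), (x=6, y=6), (x=5, y=7), (x=4, y=8), (x=3, y=9)
  Distance 12: (x=8, y=5), (x=6, y=7), (x=5, y=8), (x=4, y=9)
  Distance 13: (x=8, y=6), (x=7, y=7), (x=6, y=8), (x=5, y=9)  <- goal reached here
One shortest path (13 moves): (x=0, y=1) -> (x=1, y=1) -> (x=2, y=1) -> (x=3, y=1) -> (x=4, y=1) -> (x=5, y=1) -> (x=6, y=1) -> (x=7, y=1) -> (x=8, y=1) -> (x=8, y=2) -> (x=8, y=3) -> (x=8, y=4) -> (x=8, y=5) -> (x=8, y=6)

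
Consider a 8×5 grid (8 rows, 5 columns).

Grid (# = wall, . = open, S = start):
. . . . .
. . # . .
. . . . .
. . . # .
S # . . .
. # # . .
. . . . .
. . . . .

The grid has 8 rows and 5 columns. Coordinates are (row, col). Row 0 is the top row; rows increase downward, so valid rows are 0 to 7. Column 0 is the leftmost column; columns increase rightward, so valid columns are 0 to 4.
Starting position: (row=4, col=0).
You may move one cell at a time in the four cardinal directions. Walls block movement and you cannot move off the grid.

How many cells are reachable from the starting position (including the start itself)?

BFS flood-fill from (row=4, col=0):
  Distance 0: (row=4, col=0)
  Distance 1: (row=3, col=0), (row=5, col=0)
  Distance 2: (row=2, col=0), (row=3, col=1), (row=6, col=0)
  Distance 3: (row=1, col=0), (row=2, col=1), (row=3, col=2), (row=6, col=1), (row=7, col=0)
  Distance 4: (row=0, col=0), (row=1, col=1), (row=2, col=2), (row=4, col=2), (row=6, col=2), (row=7, col=1)
  Distance 5: (row=0, col=1), (row=2, col=3), (row=4, col=3), (row=6, col=3), (row=7, col=2)
  Distance 6: (row=0, col=2), (row=1, col=3), (row=2, col=4), (row=4, col=4), (row=5, col=3), (row=6, col=4), (row=7, col=3)
  Distance 7: (row=0, col=3), (row=1, col=4), (row=3, col=4), (row=5, col=4), (row=7, col=4)
  Distance 8: (row=0, col=4)
Total reachable: 35 (grid has 35 open cells total)

Answer: Reachable cells: 35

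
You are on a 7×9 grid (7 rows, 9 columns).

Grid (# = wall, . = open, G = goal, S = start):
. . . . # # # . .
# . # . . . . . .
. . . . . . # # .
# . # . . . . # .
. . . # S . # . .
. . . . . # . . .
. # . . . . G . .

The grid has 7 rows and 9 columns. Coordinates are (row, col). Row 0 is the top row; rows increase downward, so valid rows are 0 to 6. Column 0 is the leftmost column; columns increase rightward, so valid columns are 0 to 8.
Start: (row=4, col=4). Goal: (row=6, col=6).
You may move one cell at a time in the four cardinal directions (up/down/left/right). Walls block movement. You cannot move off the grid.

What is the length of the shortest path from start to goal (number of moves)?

BFS from (row=4, col=4) until reaching (row=6, col=6):
  Distance 0: (row=4, col=4)
  Distance 1: (row=3, col=4), (row=4, col=5), (row=5, col=4)
  Distance 2: (row=2, col=4), (row=3, col=3), (row=3, col=5), (row=5, col=3), (row=6, col=4)
  Distance 3: (row=1, col=4), (row=2, col=3), (row=2, col=5), (row=3, col=6), (row=5, col=2), (row=6, col=3), (row=6, col=5)
  Distance 4: (row=1, col=3), (row=1, col=5), (row=2, col=2), (row=4, col=2), (row=5, col=1), (row=6, col=2), (row=6, col=6)  <- goal reached here
One shortest path (4 moves): (row=4, col=4) -> (row=5, col=4) -> (row=6, col=4) -> (row=6, col=5) -> (row=6, col=6)

Answer: Shortest path length: 4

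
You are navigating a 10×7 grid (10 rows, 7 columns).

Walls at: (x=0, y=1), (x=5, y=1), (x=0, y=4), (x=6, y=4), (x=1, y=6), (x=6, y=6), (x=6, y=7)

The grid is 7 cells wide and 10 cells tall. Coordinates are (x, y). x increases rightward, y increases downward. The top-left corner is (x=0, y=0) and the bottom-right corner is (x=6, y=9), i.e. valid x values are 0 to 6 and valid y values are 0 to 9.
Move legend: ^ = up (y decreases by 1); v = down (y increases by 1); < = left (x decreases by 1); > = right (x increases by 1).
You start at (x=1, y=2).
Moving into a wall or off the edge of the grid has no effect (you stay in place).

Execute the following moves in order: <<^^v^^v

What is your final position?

Answer: Final position: (x=0, y=3)

Derivation:
Start: (x=1, y=2)
  < (left): (x=1, y=2) -> (x=0, y=2)
  < (left): blocked, stay at (x=0, y=2)
  ^ (up): blocked, stay at (x=0, y=2)
  ^ (up): blocked, stay at (x=0, y=2)
  v (down): (x=0, y=2) -> (x=0, y=3)
  ^ (up): (x=0, y=3) -> (x=0, y=2)
  ^ (up): blocked, stay at (x=0, y=2)
  v (down): (x=0, y=2) -> (x=0, y=3)
Final: (x=0, y=3)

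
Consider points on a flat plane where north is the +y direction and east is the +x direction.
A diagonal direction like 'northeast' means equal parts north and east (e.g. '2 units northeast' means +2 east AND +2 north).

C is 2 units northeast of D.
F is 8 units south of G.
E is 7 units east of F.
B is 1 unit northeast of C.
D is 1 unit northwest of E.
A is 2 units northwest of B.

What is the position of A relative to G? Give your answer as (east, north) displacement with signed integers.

Answer: A is at (east=7, north=-2) relative to G.

Derivation:
Place G at the origin (east=0, north=0).
  F is 8 units south of G: delta (east=+0, north=-8); F at (east=0, north=-8).
  E is 7 units east of F: delta (east=+7, north=+0); E at (east=7, north=-8).
  D is 1 unit northwest of E: delta (east=-1, north=+1); D at (east=6, north=-7).
  C is 2 units northeast of D: delta (east=+2, north=+2); C at (east=8, north=-5).
  B is 1 unit northeast of C: delta (east=+1, north=+1); B at (east=9, north=-4).
  A is 2 units northwest of B: delta (east=-2, north=+2); A at (east=7, north=-2).
Therefore A relative to G: (east=7, north=-2).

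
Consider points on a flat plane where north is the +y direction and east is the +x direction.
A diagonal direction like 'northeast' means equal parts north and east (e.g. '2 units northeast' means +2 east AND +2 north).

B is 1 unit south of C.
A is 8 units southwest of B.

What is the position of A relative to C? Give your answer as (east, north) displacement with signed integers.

Place C at the origin (east=0, north=0).
  B is 1 unit south of C: delta (east=+0, north=-1); B at (east=0, north=-1).
  A is 8 units southwest of B: delta (east=-8, north=-8); A at (east=-8, north=-9).
Therefore A relative to C: (east=-8, north=-9).

Answer: A is at (east=-8, north=-9) relative to C.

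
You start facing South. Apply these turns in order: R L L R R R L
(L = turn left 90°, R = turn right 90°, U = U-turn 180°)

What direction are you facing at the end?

Start: South
  R (right (90° clockwise)) -> West
  L (left (90° counter-clockwise)) -> South
  L (left (90° counter-clockwise)) -> East
  R (right (90° clockwise)) -> South
  R (right (90° clockwise)) -> West
  R (right (90° clockwise)) -> North
  L (left (90° counter-clockwise)) -> West
Final: West

Answer: Final heading: West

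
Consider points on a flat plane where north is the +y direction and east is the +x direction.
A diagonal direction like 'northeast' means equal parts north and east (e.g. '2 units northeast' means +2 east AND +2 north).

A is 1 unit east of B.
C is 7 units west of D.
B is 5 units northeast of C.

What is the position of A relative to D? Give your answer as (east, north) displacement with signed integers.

Answer: A is at (east=-1, north=5) relative to D.

Derivation:
Place D at the origin (east=0, north=0).
  C is 7 units west of D: delta (east=-7, north=+0); C at (east=-7, north=0).
  B is 5 units northeast of C: delta (east=+5, north=+5); B at (east=-2, north=5).
  A is 1 unit east of B: delta (east=+1, north=+0); A at (east=-1, north=5).
Therefore A relative to D: (east=-1, north=5).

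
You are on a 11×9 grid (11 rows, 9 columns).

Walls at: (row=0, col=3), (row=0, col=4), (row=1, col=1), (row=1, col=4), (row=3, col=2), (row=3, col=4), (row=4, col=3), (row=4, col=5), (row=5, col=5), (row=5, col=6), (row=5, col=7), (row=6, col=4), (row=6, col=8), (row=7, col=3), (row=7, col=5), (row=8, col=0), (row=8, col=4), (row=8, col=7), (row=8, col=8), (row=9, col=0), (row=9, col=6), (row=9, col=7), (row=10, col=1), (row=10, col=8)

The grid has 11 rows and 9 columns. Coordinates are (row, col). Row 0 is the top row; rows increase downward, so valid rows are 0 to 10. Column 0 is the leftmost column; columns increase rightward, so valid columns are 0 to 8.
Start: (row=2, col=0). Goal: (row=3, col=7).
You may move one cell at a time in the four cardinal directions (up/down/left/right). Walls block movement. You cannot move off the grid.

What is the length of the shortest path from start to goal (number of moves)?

BFS from (row=2, col=0) until reaching (row=3, col=7):
  Distance 0: (row=2, col=0)
  Distance 1: (row=1, col=0), (row=2, col=1), (row=3, col=0)
  Distance 2: (row=0, col=0), (row=2, col=2), (row=3, col=1), (row=4, col=0)
  Distance 3: (row=0, col=1), (row=1, col=2), (row=2, col=3), (row=4, col=1), (row=5, col=0)
  Distance 4: (row=0, col=2), (row=1, col=3), (row=2, col=4), (row=3, col=3), (row=4, col=2), (row=5, col=1), (row=6, col=0)
  Distance 5: (row=2, col=5), (row=5, col=2), (row=6, col=1), (row=7, col=0)
  Distance 6: (row=1, col=5), (row=2, col=6), (row=3, col=5), (row=5, col=3), (row=6, col=2), (row=7, col=1)
  Distance 7: (row=0, col=5), (row=1, col=6), (row=2, col=7), (row=3, col=6), (row=5, col=4), (row=6, col=3), (row=7, col=2), (row=8, col=1)
  Distance 8: (row=0, col=6), (row=1, col=7), (row=2, col=8), (row=3, col=7), (row=4, col=4), (row=4, col=6), (row=8, col=2), (row=9, col=1)  <- goal reached here
One shortest path (8 moves): (row=2, col=0) -> (row=2, col=1) -> (row=2, col=2) -> (row=2, col=3) -> (row=2, col=4) -> (row=2, col=5) -> (row=2, col=6) -> (row=2, col=7) -> (row=3, col=7)

Answer: Shortest path length: 8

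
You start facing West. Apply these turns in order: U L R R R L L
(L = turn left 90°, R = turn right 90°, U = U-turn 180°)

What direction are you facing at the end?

Start: West
  U (U-turn (180°)) -> East
  L (left (90° counter-clockwise)) -> North
  R (right (90° clockwise)) -> East
  R (right (90° clockwise)) -> South
  R (right (90° clockwise)) -> West
  L (left (90° counter-clockwise)) -> South
  L (left (90° counter-clockwise)) -> East
Final: East

Answer: Final heading: East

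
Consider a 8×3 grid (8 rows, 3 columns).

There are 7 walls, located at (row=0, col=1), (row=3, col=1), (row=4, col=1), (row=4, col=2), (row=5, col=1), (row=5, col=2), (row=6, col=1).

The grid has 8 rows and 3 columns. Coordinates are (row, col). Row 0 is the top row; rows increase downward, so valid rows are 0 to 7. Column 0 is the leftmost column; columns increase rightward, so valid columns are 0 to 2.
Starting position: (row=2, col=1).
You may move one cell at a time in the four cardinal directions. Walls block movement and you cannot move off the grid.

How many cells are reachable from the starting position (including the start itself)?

Answer: Reachable cells: 17

Derivation:
BFS flood-fill from (row=2, col=1):
  Distance 0: (row=2, col=1)
  Distance 1: (row=1, col=1), (row=2, col=0), (row=2, col=2)
  Distance 2: (row=1, col=0), (row=1, col=2), (row=3, col=0), (row=3, col=2)
  Distance 3: (row=0, col=0), (row=0, col=2), (row=4, col=0)
  Distance 4: (row=5, col=0)
  Distance 5: (row=6, col=0)
  Distance 6: (row=7, col=0)
  Distance 7: (row=7, col=1)
  Distance 8: (row=7, col=2)
  Distance 9: (row=6, col=2)
Total reachable: 17 (grid has 17 open cells total)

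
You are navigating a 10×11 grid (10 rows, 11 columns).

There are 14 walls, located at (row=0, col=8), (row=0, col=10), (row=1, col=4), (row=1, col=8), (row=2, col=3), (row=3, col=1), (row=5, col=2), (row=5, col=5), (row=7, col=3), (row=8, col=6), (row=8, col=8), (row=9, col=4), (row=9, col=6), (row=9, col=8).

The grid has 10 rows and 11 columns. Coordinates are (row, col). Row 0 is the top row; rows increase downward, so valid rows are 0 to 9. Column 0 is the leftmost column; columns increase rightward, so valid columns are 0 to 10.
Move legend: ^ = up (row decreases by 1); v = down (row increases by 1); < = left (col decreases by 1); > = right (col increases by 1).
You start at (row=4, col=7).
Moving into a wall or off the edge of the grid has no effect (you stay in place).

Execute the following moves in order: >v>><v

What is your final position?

Answer: Final position: (row=6, col=9)

Derivation:
Start: (row=4, col=7)
  > (right): (row=4, col=7) -> (row=4, col=8)
  v (down): (row=4, col=8) -> (row=5, col=8)
  > (right): (row=5, col=8) -> (row=5, col=9)
  > (right): (row=5, col=9) -> (row=5, col=10)
  < (left): (row=5, col=10) -> (row=5, col=9)
  v (down): (row=5, col=9) -> (row=6, col=9)
Final: (row=6, col=9)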